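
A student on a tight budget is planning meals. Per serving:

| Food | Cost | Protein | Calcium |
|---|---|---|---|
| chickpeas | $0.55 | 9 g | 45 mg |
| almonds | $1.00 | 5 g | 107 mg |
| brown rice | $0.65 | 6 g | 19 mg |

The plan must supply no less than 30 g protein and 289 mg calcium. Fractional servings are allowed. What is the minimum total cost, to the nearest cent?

chickpeas only: max(30/9, 289/45) = 6.422 servings → $3.53.
almonds only: max(30/5, 289/107) = 6 servings → $6.00.
brown rice only: max(30/6, 289/19) = 15.21 servings → $9.89.
chickpeas + almonds with both tight: 2.392 servings and 1.695 servings → $3.01.
chickpeas + brown rice: the both-tight solution has a negative serving — not a feasible corner.
almonds + brown rice with both tight: 2.128 servings and 3.227 servings → $4.23.
The minimum over all feasible corners is $3.01.

$3.01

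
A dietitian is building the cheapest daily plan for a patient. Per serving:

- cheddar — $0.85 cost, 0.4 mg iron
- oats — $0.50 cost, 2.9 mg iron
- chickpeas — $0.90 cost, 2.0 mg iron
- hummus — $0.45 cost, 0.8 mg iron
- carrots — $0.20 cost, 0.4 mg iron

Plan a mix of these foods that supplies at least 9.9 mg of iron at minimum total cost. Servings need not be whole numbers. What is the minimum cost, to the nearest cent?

Cost per mg of iron: oats $0.1724, chickpeas $0.4500, carrots $0.5000, hummus $0.5625, cheddar $2.1250.
With no serving limits, use only oats: 9.9 mg / 2.9 mg = 3.414 servings × $0.50 = $1.71.

$1.71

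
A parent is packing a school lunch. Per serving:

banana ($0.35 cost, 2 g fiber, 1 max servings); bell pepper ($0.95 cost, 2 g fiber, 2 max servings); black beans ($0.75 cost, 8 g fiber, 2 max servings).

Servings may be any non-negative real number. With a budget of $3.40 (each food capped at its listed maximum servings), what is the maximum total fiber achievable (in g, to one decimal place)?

Fiber per dollar: black beans 10.67, banana 5.714, bell pepper 2.105.
Take 2 servings of black beans: spends $1.50, +16.0 g fiber (running total 16.0 g).
Take 1 serving of banana: spends $0.35, +2.0 g fiber (running total 18.0 g).
Take 1.632 servings of bell pepper: spends $1.55, +3.3 g fiber (running total 21.3 g).
Greedy by best ratio exhausts the cost allowance optimally: 21.3 g.

21.3 g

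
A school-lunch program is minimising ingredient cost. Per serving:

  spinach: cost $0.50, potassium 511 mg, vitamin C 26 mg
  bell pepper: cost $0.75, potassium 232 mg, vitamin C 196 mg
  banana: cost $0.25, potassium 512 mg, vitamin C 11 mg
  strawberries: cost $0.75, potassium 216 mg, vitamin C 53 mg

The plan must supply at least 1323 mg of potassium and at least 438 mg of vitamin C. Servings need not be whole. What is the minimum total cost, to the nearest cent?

Two binding constraints pin down two serving amounts, so the optimal mix uses at most two foods. The candidates are each food alone (scaled to the tighter of potassium/vitamin C) and each pair with both constraints tight.
spinach only: max(1323/511, 438/26) = 16.85 servings → $8.42.
bell pepper only: max(1323/232, 438/196) = 5.703 servings → $4.28.
banana only: max(1323/512, 438/11) = 39.82 servings → $9.95.
strawberries only: max(1323/216, 438/53) = 8.264 servings → $6.20.
spinach + bell pepper with both tight: 1.675 servings and 2.012 servings → $2.35.
spinach + banana with both targets exact would need a negative amount; discard.
spinach + strawberries with both targets exact would need a negative amount; discard.
bell pepper + banana with both tight: 2.144 servings and 1.612 servings → $2.01.
bell pepper + strawberries with both tight: 0.8152 servings and 5.249 servings → $4.55.
banana + strawberries: the both-tight solution has a negative serving — not a feasible corner.
Cheapest feasible corner: $2.01.

$2.01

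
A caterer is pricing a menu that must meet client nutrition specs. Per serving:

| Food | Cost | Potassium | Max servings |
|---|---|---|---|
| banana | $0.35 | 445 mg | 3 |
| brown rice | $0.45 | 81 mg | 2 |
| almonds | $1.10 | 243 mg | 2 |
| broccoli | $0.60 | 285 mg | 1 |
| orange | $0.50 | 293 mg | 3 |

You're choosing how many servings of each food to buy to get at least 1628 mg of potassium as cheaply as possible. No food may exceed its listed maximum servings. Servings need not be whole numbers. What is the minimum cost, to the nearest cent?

$1.55

Cost per mg of potassium: banana $0.0008, orange $0.0017, broccoli $0.0021, almonds $0.0045, brown rice $0.0056.
Take 3 servings of banana: +1335.0 mg potassium for $1.05 (total $1.05, still need 293.0 mg).
Take 1 serving of orange: +293.0 mg potassium for $0.50 (total $1.55, still need 0.0 mg).
Filling from the cheapest source first is optimal under one linear minimum: $1.55.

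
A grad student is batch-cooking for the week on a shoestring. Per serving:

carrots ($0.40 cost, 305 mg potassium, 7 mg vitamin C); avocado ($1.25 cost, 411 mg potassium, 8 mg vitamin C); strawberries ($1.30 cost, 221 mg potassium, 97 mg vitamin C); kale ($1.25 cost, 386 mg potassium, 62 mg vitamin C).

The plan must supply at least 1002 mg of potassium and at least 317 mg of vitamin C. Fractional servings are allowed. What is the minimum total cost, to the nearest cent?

$4.54

carrots only: max(1002/305, 317/7) = 45.29 servings → $18.11.
avocado only: max(1002/411, 317/8) = 39.62 servings → $49.53.
strawberries only: max(1002/221, 317/97) = 4.534 servings → $5.89.
kale only: max(1002/386, 317/62) = 5.113 servings → $6.39.
carrots + avocado with both targets exact would need a negative amount; discard.
carrots + strawberries with both tight: 0.9679 servings and 3.198 servings → $4.54.
carrots + kale with both targets exact would need a negative amount; discard.
avocado + strawberries with both tight: 0.7123 servings and 3.209 servings → $5.06.
avocado + kale: the both-tight solution has a negative serving — not a feasible corner.
strawberries + kale with both tight: 2.537 servings and 1.143 servings → $4.73.
The minimum over all feasible corners is $4.54.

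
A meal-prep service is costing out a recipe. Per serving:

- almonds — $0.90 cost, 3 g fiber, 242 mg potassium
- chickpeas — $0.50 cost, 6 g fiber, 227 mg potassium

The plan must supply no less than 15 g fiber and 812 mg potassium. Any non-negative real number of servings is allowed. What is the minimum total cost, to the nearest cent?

$1.79

Minimising a linear cost over {fiber ≥ 15, potassium ≥ 812, servings ≥ 0} — the optimum is at a vertex, using one or two foods.
almonds only: max(15/3, 812/242) = 5 servings → $4.50.
chickpeas only: max(15/6, 812/227) = 3.577 servings → $1.79.
almonds + chickpeas with both tight: 1.903 servings and 1.549 servings → $2.49.
The minimum over all feasible corners is $1.79.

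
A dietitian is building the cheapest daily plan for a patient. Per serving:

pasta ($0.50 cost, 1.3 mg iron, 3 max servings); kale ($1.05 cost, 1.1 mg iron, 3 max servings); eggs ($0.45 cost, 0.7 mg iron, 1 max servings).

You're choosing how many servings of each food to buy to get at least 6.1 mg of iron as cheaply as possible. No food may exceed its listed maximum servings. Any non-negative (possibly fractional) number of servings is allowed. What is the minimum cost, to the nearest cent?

Cost per mg of iron: pasta $0.3846, eggs $0.6429, kale $0.9545.
Take 3 servings of pasta: +3.9 mg iron for $1.50 (total $1.50, still need 2.2 mg).
Take 1 serving of eggs: +0.7 mg iron for $0.45 (total $1.95, still need 1.5 mg).
Take 1.364 servings of kale: +1.5 mg iron for $1.43 (total $3.38, still need 0.0 mg).
Greedy by cheapest-per-mg is optimal for a single linear constraint, so the minimum cost is $3.38.

$3.38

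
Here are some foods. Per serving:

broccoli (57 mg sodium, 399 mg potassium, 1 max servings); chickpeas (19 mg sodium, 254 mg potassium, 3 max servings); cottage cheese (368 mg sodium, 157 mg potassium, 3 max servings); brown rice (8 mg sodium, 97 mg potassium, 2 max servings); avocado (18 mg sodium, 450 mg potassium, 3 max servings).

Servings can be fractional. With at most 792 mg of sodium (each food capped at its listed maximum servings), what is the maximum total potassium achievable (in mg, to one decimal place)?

2964.4 mg

Potassium per mg sodium: avocado 25, chickpeas 13.37, brown rice 12.12, broccoli 7, cottage cheese 0.4266.
Take 3 servings of avocado: uses 54 mg sodium, +1350.0 mg potassium (running total 1350.0 mg).
Take 3 servings of chickpeas: uses 57 mg sodium, +762.0 mg potassium (running total 2112.0 mg).
Take 2 servings of brown rice: uses 16 mg sodium, +194.0 mg potassium (running total 2306.0 mg).
Take 1 serving of broccoli: uses 57 mg sodium, +399.0 mg potassium (running total 2705.0 mg).
Take 1.652 servings of cottage cheese: uses 608 mg sodium, +259.4 mg potassium (running total 2964.4 mg).
Greedy by best ratio exhausts the sodium allowance optimally: 2964.4 mg.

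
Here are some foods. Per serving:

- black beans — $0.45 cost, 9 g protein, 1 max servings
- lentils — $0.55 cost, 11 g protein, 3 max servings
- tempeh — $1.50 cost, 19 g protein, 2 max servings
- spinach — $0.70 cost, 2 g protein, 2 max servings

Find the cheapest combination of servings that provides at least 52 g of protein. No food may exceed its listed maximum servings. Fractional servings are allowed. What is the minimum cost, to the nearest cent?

Cost per g of protein: black beans $0.0500, lentils $0.0500, tempeh $0.0789, spinach $0.3500.
Take 1 serving of black beans: +9.0 g protein for $0.45 (total $0.45, still need 43.0 g).
Take 3 servings of lentils: +33.0 g protein for $1.65 (total $2.10, still need 10.0 g).
Take 0.5263 servings of tempeh: +10.0 g protein for $0.79 (total $2.89, still need 0.0 g).
Greedy by cheapest-per-g is optimal for a single linear constraint, so the minimum cost is $2.89.

$2.89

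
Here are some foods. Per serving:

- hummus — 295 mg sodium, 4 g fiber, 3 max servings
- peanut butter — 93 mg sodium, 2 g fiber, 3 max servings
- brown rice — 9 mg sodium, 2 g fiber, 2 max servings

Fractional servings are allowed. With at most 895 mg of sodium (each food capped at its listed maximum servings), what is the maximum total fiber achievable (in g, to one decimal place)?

18.1 g

Fiber per mg sodium: brown rice 0.2222, peanut butter 0.02151, hummus 0.01356.
Take 2 servings of brown rice: uses 18 mg sodium, +4.0 g fiber (running total 4.0 g).
Take 3 servings of peanut butter: uses 279 mg sodium, +6.0 g fiber (running total 10.0 g).
Take 2.027 servings of hummus: uses 598 mg sodium, +8.1 g fiber (running total 18.1 g).
Filling greedily by fiber-per-mg sodium is optimal for one linear limit, giving 18.1 g.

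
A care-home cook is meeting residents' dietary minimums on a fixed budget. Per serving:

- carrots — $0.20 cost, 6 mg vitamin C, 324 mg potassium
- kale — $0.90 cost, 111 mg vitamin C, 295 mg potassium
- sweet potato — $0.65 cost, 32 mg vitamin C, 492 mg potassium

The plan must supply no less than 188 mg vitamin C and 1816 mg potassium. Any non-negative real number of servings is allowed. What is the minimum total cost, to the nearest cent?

With two linear requirements the optimum uses one or two foods; enumerate the corners.
carrots only: max(188/6, 1816/324) = 31.33 servings → $6.27.
kale only: max(188/111, 1816/295) = 6.156 servings → $5.54.
sweet potato only: max(188/32, 1816/492) = 5.875 servings → $3.82.
carrots + kale with both tight: 4.273 servings and 1.463 servings → $2.17.
carrots + sweet potato: the both-tight solution has a negative serving — not a feasible corner.
kale + sweet potato with both tight: 0.7612 servings and 3.235 servings → $2.79.
The minimum over all feasible corners is $2.17.

$2.17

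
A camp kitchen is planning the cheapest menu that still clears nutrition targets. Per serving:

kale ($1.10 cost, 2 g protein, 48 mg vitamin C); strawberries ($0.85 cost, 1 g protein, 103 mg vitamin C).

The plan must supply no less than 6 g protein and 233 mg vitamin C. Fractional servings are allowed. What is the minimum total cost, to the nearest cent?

$3.64

Minimising a linear cost over {protein ≥ 6, vitamin C ≥ 233, servings ≥ 0} — the optimum is at a vertex, using one or two foods.
kale only: max(6/2, 233/48) = 4.854 servings → $5.34.
strawberries only: max(6/1, 233/103) = 6 servings → $5.10.
kale + strawberries with both tight: 2.437 servings and 1.127 servings → $3.64.
So the least-cost plan costs $3.64.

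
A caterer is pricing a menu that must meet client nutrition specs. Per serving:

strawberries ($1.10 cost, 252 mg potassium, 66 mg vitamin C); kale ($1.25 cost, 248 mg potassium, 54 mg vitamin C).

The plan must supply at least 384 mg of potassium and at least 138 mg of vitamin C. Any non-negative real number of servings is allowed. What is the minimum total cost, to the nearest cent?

$2.30

The cheapest plan sits at a corner of the feasible region — with two constraints it uses at most two foods.
strawberries only: max(384/252, 138/66) = 2.091 servings → $2.30.
kale only: max(384/248, 138/54) = 2.556 servings → $3.19.
strawberries + kale: the both-tight solution has a negative serving — not a feasible corner.
The minimum over all feasible corners is $2.30.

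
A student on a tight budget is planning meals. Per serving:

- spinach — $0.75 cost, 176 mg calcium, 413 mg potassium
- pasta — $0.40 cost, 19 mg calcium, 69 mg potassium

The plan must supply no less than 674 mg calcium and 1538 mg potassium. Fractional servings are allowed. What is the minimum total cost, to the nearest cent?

$2.87

Two binding constraints pin down two serving amounts, so the optimal mix uses at most two foods. The candidates are each food alone (scaled to the tighter of calcium/potassium) and each pair with both constraints tight.
spinach only: max(674/176, 1538/413) = 3.83 servings → $2.87.
pasta only: max(674/19, 1538/69) = 35.47 servings → $14.19.
spinach + pasta: the both-tight solution has a negative serving — not a feasible corner.
The minimum over all feasible corners is $2.87.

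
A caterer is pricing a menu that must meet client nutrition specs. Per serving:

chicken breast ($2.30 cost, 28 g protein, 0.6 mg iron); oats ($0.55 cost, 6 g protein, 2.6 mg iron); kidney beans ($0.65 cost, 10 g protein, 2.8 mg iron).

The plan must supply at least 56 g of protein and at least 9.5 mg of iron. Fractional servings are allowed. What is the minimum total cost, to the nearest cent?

chicken breast only: max(56/28, 9.5/0.6) = 15.83 servings → $36.42.
oats only: max(56/6, 9.5/2.6) = 9.333 servings → $5.13.
kidney beans only: max(56/10, 9.5/2.8) = 5.6 servings → $3.64.
chicken breast + oats with both tight: 1.28 servings and 3.358 servings → $4.79.
chicken breast + kidney beans with both tight: 0.8536 servings and 3.21 servings → $4.05.
oats + kidney beans: the both-tight solution has a negative serving — not a feasible corner.
The minimum over all feasible corners is $3.64.

$3.64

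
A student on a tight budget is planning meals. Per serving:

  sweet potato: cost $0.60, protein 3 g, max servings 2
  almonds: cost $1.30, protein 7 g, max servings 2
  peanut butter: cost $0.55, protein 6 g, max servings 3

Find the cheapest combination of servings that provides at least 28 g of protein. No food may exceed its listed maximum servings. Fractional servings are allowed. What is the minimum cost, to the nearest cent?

$3.51

Cost per g of protein: peanut butter $0.0917, almonds $0.1857, sweet potato $0.2000.
Take 3 servings of peanut butter: +18.0 g protein for $1.65 (total $1.65, still need 10.0 g).
Take 1.429 servings of almonds: +10.0 g protein for $1.86 (total $3.51, still need 0.0 g).
Greedy by cheapest-per-g is optimal for a single linear constraint, so the minimum cost is $3.51.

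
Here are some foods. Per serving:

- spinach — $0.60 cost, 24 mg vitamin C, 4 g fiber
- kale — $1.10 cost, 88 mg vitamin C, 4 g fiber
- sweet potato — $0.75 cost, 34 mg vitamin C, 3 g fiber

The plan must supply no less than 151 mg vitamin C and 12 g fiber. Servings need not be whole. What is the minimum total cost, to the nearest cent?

$2.42

Check every corner: each single food scaled to meet both minima, and each pair solved so both constraints bind.
spinach only: max(151/24, 12/4) = 6.292 servings → $3.77.
kale only: max(151/88, 12/4) = 3 servings → $3.30.
sweet potato only: max(151/34, 12/3) = 4.441 servings → $3.33.
spinach + kale with both tight: 1.766 servings and 1.234 servings → $2.42.
spinach + sweet potato with both targets exact would need a negative amount; discard.
kale + sweet potato with both tight: 0.3516 servings and 3.531 servings → $3.04.
So the least-cost plan costs $2.42.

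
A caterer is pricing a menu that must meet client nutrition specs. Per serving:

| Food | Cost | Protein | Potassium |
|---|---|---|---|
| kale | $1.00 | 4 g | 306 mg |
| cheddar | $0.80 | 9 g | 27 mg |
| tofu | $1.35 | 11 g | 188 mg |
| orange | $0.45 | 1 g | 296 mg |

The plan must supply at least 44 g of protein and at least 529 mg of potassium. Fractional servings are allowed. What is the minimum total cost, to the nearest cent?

kale only: max(44/4, 529/306) = 11 servings → $11.00.
cheddar only: max(44/9, 529/27) = 19.59 servings → $15.67.
tofu only: max(44/11, 529/188) = 4 servings → $5.40.
orange only: max(44/1, 529/296) = 44 servings → $19.80.
kale + cheddar with both tight: 1.35 servings and 4.289 servings → $4.78.
kale + tofu with both targets exact would need a negative amount; discard.
kale + orange with both targets exact would need a negative amount; discard.
cheddar + tofu with both tight: 1.758 servings and 2.561 servings → $4.86.
cheddar + orange with both tight: 4.738 servings and 1.355 servings → $4.40.
tofu + orange with both targets exact would need a negative amount; discard.
So the least-cost plan costs $4.40.

$4.40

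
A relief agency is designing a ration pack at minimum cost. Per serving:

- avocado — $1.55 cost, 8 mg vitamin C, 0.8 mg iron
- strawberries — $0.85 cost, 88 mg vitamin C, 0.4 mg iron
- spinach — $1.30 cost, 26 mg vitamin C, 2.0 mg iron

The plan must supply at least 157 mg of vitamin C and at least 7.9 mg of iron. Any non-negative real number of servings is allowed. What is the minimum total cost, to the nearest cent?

This is a tiny linear program; its minimum lies at a vertex of the feasible set. List the vertices and price them.
avocado only: max(157/8, 7.9/0.8) = 19.62 servings → $30.42.
strawberries only: max(157/88, 7.9/0.4) = 19.75 servings → $16.79.
spinach only: max(157/26, 7.9/2.0) = 6.038 servings → $7.85.
avocado + strawberries with both tight: 9.411 servings and 0.9286 servings → $15.38.
avocado + spinach: intersection lies outside the first quadrant.
strawberries + spinach with both tight: 0.6558 servings and 3.819 servings → $5.52.
The minimum over all feasible corners is $5.52.

$5.52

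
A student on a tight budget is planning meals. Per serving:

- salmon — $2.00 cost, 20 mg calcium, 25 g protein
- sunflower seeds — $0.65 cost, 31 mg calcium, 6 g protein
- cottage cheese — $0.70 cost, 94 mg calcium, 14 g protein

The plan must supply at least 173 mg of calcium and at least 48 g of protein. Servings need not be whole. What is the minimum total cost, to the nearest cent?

$2.40

salmon only: max(173/20, 48/25) = 8.65 servings → $17.30.
sunflower seeds only: max(173/31, 48/6) = 8 servings → $5.20.
cottage cheese only: max(173/94, 48/14) = 3.429 servings → $2.40.
salmon + sunflower seeds with both tight: 0.687 servings and 5.137 servings → $4.71.
salmon + cottage cheese with both tight: 1.01 servings and 1.626 servings → $3.16.
sunflower seeds + cottage cheese: the both-tight solution has a negative serving — not a feasible corner.
The minimum over all feasible corners is $2.40.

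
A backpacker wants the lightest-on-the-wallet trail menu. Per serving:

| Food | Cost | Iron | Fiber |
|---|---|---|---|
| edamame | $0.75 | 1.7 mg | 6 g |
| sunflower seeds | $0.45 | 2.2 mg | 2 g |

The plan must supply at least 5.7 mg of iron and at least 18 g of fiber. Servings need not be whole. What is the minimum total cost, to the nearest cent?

$2.32

An LP optimum is at a vertex; with two nutrient constraints at most two foods are used. Check each candidate.
edamame only: max(5.7/1.7, 18/6) = 3.353 servings → $2.51.
sunflower seeds only: max(5.7/2.2, 18/2) = 9 servings → $4.05.
edamame + sunflower seeds with both tight: 2.878 servings and 0.3673 servings → $2.32.
Cheapest feasible corner: $2.32.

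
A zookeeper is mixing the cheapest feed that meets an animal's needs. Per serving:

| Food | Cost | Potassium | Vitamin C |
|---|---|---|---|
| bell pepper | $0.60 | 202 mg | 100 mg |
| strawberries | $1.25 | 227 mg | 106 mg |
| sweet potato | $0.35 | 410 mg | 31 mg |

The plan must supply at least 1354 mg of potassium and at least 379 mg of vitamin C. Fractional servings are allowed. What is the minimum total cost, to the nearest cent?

$2.55

At the optimum either one food covers both requirements or two foods hit both targets exactly; no other combination can be cheaper.
bell pepper only: max(1354/202, 379/100) = 6.703 servings → $4.02.
strawberries only: max(1354/227, 379/106) = 5.965 servings → $7.46.
sweet potato only: max(1354/410, 379/31) = 12.23 servings → $4.28.
bell pepper + strawberries: the both-tight solution has a negative serving — not a feasible corner.
bell pepper + sweet potato with both tight: 3.265 servings and 1.694 servings → $2.55.
strawberries + sweet potato with both tight: 3.114 servings and 1.578 servings → $4.44.
So the least-cost plan costs $2.55.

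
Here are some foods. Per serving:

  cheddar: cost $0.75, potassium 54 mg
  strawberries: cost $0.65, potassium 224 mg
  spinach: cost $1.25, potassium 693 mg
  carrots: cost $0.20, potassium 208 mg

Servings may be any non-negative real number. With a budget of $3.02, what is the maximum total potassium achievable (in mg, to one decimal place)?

3140.8 mg

Potassium per dollar: carrots 1040, spinach 554.4, strawberries 344.6, cheddar 72.
With no serving limits, spend the whole cost allowance on carrots: $3.02 / $0.20 × 208 mg = 3140.8 mg.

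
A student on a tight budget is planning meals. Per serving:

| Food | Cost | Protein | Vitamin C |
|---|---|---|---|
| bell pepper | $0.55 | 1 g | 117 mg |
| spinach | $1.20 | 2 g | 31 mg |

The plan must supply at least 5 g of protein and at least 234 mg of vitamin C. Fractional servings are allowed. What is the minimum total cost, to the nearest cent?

For a min-cost LP with two ≥-constraints, a basic feasible solution has at most two positive variables.
bell pepper only: max(5/1, 234/117) = 5 servings → $2.75.
spinach only: max(5/2, 234/31) = 7.548 servings → $9.06.
bell pepper + spinach with both tight: 1.542 servings and 1.729 servings → $2.92.
Cheapest feasible corner: $2.75.

$2.75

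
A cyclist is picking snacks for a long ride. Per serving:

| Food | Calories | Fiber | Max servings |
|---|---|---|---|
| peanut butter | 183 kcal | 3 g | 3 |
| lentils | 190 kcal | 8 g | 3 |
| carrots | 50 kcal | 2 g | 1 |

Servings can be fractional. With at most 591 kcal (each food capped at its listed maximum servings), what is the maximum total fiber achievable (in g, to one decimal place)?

Fiber per kcal: lentils 0.04211, carrots 0.04, peanut butter 0.01639.
Take 3 servings of lentils: uses 570 kcal, +24.0 g fiber (running total 24.0 g).
Take 0.42 servings of carrots: uses 21 kcal, +0.8 g fiber (running total 24.8 g).
Greedy by best ratio exhausts the calories allowance optimally: 24.8 g.

24.8 g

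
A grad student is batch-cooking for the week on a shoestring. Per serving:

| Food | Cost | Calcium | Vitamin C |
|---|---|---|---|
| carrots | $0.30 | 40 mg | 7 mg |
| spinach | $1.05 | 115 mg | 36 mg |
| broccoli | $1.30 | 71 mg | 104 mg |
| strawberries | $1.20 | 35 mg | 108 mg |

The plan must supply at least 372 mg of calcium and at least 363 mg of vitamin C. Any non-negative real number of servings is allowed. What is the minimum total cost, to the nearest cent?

For a min-cost LP with two ≥-constraints, a basic feasible solution has at most two positive variables.
carrots only: max(372/40, 363/7) = 51.86 servings → $15.56.
spinach only: max(372/115, 363/36) = 10.08 servings → $10.59.
broccoli only: max(372/71, 363/104) = 5.239 servings → $6.81.
strawberries only: max(372/35, 363/108) = 10.63 servings → $12.75.
carrots + spinach: the both-tight solution has a negative serving — not a feasible corner.
carrots + broccoli with both tight: 3.526 servings and 3.253 servings → $5.29.
carrots + strawberries with both tight: 6.741 servings and 2.924 servings → $5.53.
spinach + broccoli with both tight: 1.373 servings and 3.015 servings → $5.36.
spinach + strawberries with both tight: 2.462 servings and 2.541 servings → $5.63.
broccoli + strawberries with both targets exact would need a negative amount; discard.
So the least-cost plan costs $5.29.

$5.29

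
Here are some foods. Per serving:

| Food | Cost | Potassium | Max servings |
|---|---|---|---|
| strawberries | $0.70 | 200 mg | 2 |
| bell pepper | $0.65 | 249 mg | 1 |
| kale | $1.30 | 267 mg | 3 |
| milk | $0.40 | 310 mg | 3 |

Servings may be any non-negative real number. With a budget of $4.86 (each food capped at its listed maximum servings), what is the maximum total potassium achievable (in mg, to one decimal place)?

Potassium per dollar: milk 775, bell pepper 383.1, strawberries 285.7, kale 205.4.
Take 3 servings of milk: spends $1.20, +930.0 mg potassium (running total 930.0 mg).
Take 1 serving of bell pepper: spends $0.65, +249.0 mg potassium (running total 1179.0 mg).
Take 2 servings of strawberries: spends $1.40, +400.0 mg potassium (running total 1579.0 mg).
Take 1.238 servings of kale: spends $1.61, +330.7 mg potassium (running total 1909.7 mg).
Filling greedily by potassium-per-dollar is optimal for one linear limit, giving 1909.7 mg.

1909.7 mg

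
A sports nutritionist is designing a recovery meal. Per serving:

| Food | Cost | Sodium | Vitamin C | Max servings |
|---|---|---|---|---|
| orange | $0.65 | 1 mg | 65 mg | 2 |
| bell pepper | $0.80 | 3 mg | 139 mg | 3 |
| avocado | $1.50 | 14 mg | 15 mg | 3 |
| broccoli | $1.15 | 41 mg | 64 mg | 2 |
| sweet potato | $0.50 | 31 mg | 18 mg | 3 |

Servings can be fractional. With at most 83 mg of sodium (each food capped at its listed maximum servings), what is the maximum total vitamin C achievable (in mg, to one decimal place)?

Vitamin C per mg sodium: orange 65, bell pepper 46.33, broccoli 1.561, avocado 1.071, sweet potato 0.5806.
Take 2 servings of orange: uses 2 mg sodium, +130.0 mg vitamin C (running total 130.0 mg).
Take 3 servings of bell pepper: uses 9 mg sodium, +417.0 mg vitamin C (running total 547.0 mg).
Take 1.756 servings of broccoli: uses 72 mg sodium, +112.4 mg vitamin C (running total 659.4 mg).
Greedy by best ratio exhausts the sodium allowance optimally: 659.4 mg.

659.4 mg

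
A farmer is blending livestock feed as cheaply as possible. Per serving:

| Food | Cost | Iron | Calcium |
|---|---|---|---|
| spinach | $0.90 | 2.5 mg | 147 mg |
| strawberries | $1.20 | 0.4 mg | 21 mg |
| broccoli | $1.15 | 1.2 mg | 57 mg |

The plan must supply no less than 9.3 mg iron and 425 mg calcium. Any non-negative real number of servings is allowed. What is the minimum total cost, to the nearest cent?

This is a tiny linear program; its minimum lies at a vertex of the feasible set. List the vertices and price them.
spinach only: max(9.3/2.5, 425/147) = 3.72 servings → $3.35.
strawberries only: max(9.3/0.4, 425/21) = 23.25 servings → $27.90.
broccoli only: max(9.3/1.2, 425/57) = 7.75 servings → $8.91.
spinach + strawberries: intersection lies outside the first quadrant.
spinach + broccoli with both targets exact would need a negative amount; discard.
strawberries + broccoli: intersection lies outside the first quadrant.
The minimum over all feasible corners is $3.35.

$3.35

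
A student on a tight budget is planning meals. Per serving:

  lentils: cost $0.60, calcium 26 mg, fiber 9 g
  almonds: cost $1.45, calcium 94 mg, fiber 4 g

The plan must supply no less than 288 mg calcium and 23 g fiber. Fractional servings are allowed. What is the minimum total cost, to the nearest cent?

$4.71

At the optimum either one food covers both requirements or two foods hit both targets exactly; no other combination can be cheaper.
lentils only: max(288/26, 23/9) = 11.08 servings → $6.65.
almonds only: max(288/94, 23/4) = 5.75 servings → $8.34.
lentils + almonds with both tight: 1.361 servings and 2.687 servings → $4.71.
The minimum over all feasible corners is $4.71.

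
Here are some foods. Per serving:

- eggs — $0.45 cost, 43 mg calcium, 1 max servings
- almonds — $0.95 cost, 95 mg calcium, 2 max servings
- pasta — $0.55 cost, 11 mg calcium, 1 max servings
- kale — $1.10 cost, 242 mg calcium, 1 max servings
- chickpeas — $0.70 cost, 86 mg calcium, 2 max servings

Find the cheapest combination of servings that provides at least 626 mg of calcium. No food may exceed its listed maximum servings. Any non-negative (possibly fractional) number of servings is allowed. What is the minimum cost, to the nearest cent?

$4.63

Cost per mg of calcium: kale $0.0045, chickpeas $0.0081, almonds $0.0100, eggs $0.0105, pasta $0.0500.
Take 1 serving of kale: +242.0 mg calcium for $1.10 (total $1.10, still need 384.0 mg).
Take 2 servings of chickpeas: +172.0 mg calcium for $1.40 (total $2.50, still need 212.0 mg).
Take 2 servings of almonds: +190.0 mg calcium for $1.90 (total $4.40, still need 22.0 mg).
Take 0.5116 servings of eggs: +22.0 mg calcium for $0.23 (total $4.63, still need 0.0 mg).
Filling from the cheapest source first is optimal under one linear minimum: $4.63.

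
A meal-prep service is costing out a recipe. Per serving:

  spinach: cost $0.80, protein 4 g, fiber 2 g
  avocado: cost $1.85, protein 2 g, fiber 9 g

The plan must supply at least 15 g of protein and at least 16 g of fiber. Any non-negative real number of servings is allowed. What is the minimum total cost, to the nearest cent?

For a min-cost LP with two ≥-constraints, a basic feasible solution has at most two positive variables.
spinach only: max(15/4, 16/2) = 8 servings → $6.40.
avocado only: max(15/2, 16/9) = 7.5 servings → $13.88.
spinach + avocado with both tight: 3.219 servings and 1.062 servings → $4.54.
The minimum over all feasible corners is $4.54.

$4.54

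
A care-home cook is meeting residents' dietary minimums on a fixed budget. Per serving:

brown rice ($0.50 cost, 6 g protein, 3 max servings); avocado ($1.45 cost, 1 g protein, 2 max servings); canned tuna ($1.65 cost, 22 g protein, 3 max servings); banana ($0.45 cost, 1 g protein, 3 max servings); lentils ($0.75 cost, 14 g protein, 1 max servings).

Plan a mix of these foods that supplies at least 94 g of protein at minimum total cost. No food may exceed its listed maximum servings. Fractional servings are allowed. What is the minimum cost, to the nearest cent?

Cost per g of protein: lentils $0.0536, canned tuna $0.0750, brown rice $0.0833, banana $0.4500, avocado $1.4500.
Take 1 serving of lentils: +14.0 g protein for $0.75 (total $0.75, still need 80.0 g).
Take 3 servings of canned tuna: +66.0 g protein for $4.95 (total $5.70, still need 14.0 g).
Take 2.333 servings of brown rice: +14.0 g protein for $1.17 (total $6.87, still need 0.0 g).
Greedy by cheapest-per-g is optimal for a single linear constraint, so the minimum cost is $6.87.

$6.87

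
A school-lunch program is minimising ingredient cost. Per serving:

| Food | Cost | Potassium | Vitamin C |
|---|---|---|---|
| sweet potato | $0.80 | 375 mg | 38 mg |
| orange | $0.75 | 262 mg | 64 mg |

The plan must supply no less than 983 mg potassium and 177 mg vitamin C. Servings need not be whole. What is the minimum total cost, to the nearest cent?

An LP optimum is at a vertex; with two nutrient constraints at most two foods are used. Check each candidate.
sweet potato only: max(983/375, 177/38) = 4.658 servings → $3.73.
orange only: max(983/262, 177/64) = 3.752 servings → $2.81.
sweet potato + orange with both tight: 1.178 servings and 2.066 servings → $2.49.
So the least-cost plan costs $2.49.

$2.49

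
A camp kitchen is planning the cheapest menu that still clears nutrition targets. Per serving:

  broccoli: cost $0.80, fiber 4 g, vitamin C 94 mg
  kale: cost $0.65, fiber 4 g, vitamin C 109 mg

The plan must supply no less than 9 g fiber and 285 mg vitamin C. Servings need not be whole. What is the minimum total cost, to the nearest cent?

broccoli only: max(9/4, 285/94) = 3.032 servings → $2.43.
kale only: max(9/4, 285/109) = 2.615 servings → $1.70.
broccoli + kale with both targets exact would need a negative amount; discard.
The minimum over all feasible corners is $1.70.

$1.70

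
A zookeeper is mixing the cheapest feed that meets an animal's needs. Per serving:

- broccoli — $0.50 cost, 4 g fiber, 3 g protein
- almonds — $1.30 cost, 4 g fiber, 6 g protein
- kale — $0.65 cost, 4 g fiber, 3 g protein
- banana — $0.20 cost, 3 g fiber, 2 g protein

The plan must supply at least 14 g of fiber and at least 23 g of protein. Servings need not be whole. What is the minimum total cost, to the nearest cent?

An LP optimum is at a vertex; with two nutrient constraints at most two foods are used. Check each candidate.
broccoli only: max(14/4, 23/3) = 7.667 servings → $3.83.
almonds only: max(14/4, 23/6) = 3.833 servings → $4.98.
kale only: max(14/4, 23/3) = 7.667 servings → $4.98.
banana only: max(14/3, 23/2) = 11.5 servings → $2.30.
broccoli + almonds: the both-tight solution has a negative serving — not a feasible corner.
broccoli + kale (both tight): parallel constraints — no distinct corner.
broccoli + banana: intersection lies outside the first quadrant.
almonds + kale: the both-tight solution has a negative serving — not a feasible corner.
almonds + banana with both targets exact would need a negative amount; discard.
kale + banana with both targets exact would need a negative amount; discard.
The minimum over all feasible corners is $2.30.

$2.30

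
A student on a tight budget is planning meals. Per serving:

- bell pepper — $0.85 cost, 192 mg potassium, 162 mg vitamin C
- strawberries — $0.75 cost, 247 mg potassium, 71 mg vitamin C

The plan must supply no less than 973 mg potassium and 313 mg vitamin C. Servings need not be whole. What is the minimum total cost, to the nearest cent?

$3.04

With two linear requirements the optimum uses one or two foods; enumerate the corners.
bell pepper only: max(973/192, 313/162) = 5.068 servings → $4.31.
strawberries only: max(973/247, 313/71) = 4.408 servings → $3.31.
bell pepper + strawberries with both tight: 0.3119 servings and 3.697 servings → $3.04.
The minimum over all feasible corners is $3.04.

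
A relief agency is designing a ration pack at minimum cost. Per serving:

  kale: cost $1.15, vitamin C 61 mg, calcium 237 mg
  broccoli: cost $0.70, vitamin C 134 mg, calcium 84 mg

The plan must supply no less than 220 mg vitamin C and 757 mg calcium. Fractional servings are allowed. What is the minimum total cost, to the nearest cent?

$3.74

Check every corner: each single food scaled to meet both minima, and each pair solved so both constraints bind.
kale only: max(220/61, 757/237) = 3.607 servings → $4.15.
broccoli only: max(220/134, 757/84) = 9.012 servings → $6.31.
kale + broccoli with both tight: 3.115 servings and 0.2239 servings → $3.74.
The minimum over all feasible corners is $3.74.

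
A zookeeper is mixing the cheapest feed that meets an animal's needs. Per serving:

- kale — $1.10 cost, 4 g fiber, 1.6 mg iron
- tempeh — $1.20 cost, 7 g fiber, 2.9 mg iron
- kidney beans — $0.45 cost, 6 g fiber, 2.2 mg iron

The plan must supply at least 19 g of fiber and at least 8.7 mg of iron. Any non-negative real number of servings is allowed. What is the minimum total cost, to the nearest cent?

The cheapest plan sits at a corner of the feasible region — with two constraints it uses at most two foods.
kale only: max(19/4, 8.7/1.6) = 5.438 servings → $5.98.
tempeh only: max(19/7, 8.7/2.9) = 3 servings → $3.60.
kidney beans only: max(19/6, 8.7/2.2) = 3.955 servings → $1.78.
kale + tempeh: the both-tight solution has a negative serving — not a feasible corner.
kale + kidney beans with both targets exact would need a negative amount; discard.
tempeh + kidney beans: the both-tight solution has a negative serving — not a feasible corner.
So the least-cost plan costs $1.78.

$1.78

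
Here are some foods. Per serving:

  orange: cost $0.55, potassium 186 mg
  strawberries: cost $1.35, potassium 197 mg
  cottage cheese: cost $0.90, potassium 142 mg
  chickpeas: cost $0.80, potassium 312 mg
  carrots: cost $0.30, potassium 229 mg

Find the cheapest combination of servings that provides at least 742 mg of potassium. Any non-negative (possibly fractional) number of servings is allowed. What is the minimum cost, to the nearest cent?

$0.97

Cost per mg of potassium: carrots $0.0013, chickpeas $0.0026, orange $0.0030, cottage cheese $0.0063, strawberries $0.0069.
With no serving limits, use only carrots: 742 mg / 229 mg = 3.24 servings × $0.30 = $0.97.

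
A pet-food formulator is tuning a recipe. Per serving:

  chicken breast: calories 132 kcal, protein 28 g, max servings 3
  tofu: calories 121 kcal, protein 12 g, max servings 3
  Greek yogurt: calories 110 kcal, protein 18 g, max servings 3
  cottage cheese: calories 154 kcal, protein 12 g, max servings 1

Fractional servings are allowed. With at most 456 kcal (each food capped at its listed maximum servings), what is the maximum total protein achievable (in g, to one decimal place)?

93.8 g

Protein per kcal: chicken breast 0.2121, Greek yogurt 0.1636, tofu 0.09917, cottage cheese 0.07792.
Take 3 servings of chicken breast: uses 396 kcal, +84.0 g protein (running total 84.0 g).
Take 0.5455 servings of Greek yogurt: uses 60 kcal, +9.8 g protein (running total 93.8 g).
Greedy by best ratio exhausts the calories allowance optimally: 93.8 g.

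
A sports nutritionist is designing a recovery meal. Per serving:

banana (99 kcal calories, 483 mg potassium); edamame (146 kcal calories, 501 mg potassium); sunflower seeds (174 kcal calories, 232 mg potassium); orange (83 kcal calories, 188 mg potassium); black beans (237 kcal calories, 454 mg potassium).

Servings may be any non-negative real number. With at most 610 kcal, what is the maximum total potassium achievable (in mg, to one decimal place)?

2976.1 mg

Potassium per kcal: banana 4.879, edamame 3.432, orange 2.265, black beans 1.916, sunflower seeds 1.333.
With no serving limits, spend the whole calories allowance on banana: 610 kcal / 99 kcal × 483 mg = 2976.1 mg.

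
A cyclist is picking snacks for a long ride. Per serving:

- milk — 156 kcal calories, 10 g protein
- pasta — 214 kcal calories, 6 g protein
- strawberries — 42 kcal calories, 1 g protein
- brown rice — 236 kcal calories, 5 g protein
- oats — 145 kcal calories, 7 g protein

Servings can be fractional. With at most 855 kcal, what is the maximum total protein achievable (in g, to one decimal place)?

54.8 g

Protein per kcal: milk 0.0641, oats 0.04828, pasta 0.02804, strawberries 0.02381, brown rice 0.02119.
With no serving limits, spend the whole calories allowance on milk: 855 kcal / 156 kcal × 10 g = 54.8 g.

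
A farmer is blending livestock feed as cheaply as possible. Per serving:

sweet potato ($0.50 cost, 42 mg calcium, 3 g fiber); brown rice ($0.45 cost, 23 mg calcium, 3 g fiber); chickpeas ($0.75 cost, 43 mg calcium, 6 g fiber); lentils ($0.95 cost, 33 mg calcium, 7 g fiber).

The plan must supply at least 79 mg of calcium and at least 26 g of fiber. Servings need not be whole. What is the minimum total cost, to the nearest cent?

$3.25

sweet potato only: max(79/42, 26/3) = 8.667 servings → $4.33.
brown rice only: max(79/23, 26/3) = 8.667 servings → $3.90.
chickpeas only: max(79/43, 26/6) = 4.333 servings → $3.25.
lentils only: max(79/33, 26/7) = 3.714 servings → $3.53.
sweet potato + brown rice with both targets exact would need a negative amount; discard.
sweet potato + chickpeas with both targets exact would need a negative amount; discard.
sweet potato + lentils: the both-tight solution has a negative serving — not a feasible corner.
brown rice + chickpeas: intersection lies outside the first quadrant.
brown rice + lentils with both targets exact would need a negative amount; discard.
chickpeas + lentils with both targets exact would need a negative amount; discard.
The minimum over all feasible corners is $3.25.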